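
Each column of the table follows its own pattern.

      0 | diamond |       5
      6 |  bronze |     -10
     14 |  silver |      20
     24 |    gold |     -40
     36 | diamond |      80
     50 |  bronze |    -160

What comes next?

66  silver  320

First component goes 0, 6, 14, 24, 36, 50 → 66 (differences are 6, 8, 10, … (increasing by 2 each time)).
Rank — repeats diamond → bronze → silver → gold: diamond, bronze, silver, gold, diamond, bronze → silver.
Third component: 5, -10, 20, -40, 80, -160 → 320 (×(-2) each step).
So the next row is 66  silver  320.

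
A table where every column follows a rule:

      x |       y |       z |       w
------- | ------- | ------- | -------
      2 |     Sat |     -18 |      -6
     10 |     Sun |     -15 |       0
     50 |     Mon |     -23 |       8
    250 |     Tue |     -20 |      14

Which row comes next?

Column x: ×5 each step; 2, 10, 50, 250 → 1250.
Column y goes Sat, Sun, Mon, Tue → Wed (runs through the weekdays Mon→Sun).
Column z goes -18, -15, -23, -20 → -28 (alternating steps +3, −8, +3, −8, …).
For the column w, alternating steps +6, +8, +6, +8, …: -6, 0, 8, 14 → 22.
Combining the parts gives 1250  Wed  -28  22.

1250  Wed  -28  22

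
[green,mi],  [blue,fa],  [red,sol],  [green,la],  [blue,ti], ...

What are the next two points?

Colour: repeats green → blue → red, so green, blue, red, green, blue → red → green.
For the note, runs through the solfège scale do→ti: mi, fa, sol, la, ti → do → re.
Putting the parts together: [red,do] and then [green,re].

[red,do], [green,re]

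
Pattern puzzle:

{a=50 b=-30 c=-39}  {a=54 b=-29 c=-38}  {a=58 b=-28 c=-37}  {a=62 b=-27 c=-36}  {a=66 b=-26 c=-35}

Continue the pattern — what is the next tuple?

For the a, +4 each step: 50, 54, 58, 62, 66 → 70.
B goes -30, -29, -28, -27, -26 → -25 (+1 each step).
C: always 9 less than the b, so -39, -38, -37, -36, -35 → -34.
So the next tuple is {a=70 b=-25 c=-34}.

{a=70 b=-25 c=-34}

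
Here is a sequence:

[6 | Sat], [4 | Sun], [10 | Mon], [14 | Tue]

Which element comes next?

First component: 6, 4, 10, 14 → 24 (each term is the sum of the two before it).
Day: Sat, Sun, Mon, Tue → Wed (runs through the weekdays Mon→Sun).
Putting it together: [24 | Wed].

[24 | Wed]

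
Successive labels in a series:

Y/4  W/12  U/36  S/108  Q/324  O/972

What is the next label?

M/2916

Letter goes Y, W, U, S, Q, O → M (letters move back 2 places in the alphabet).
For the second component, ×3 each step: 4, 12, 36, 108, 324, 972 → 2916.
Combining the parts gives M/2916.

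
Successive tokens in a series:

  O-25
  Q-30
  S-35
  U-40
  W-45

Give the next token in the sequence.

Y-50

For the letter, letters move forward 2 places in the alphabet: O, Q, S, U, W → Y.
Second component: +5 each step; 25, 30, 35, 40, 45 → 50.
Combining the parts gives Y-50.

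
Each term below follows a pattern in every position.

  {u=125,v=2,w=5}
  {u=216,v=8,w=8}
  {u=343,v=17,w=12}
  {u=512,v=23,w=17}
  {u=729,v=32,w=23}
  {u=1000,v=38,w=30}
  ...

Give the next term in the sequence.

For the u, perfect cubes: 5³, 6³, 7³, …: 125, 216, 343, 512, 729, 1000 → 1331.
For the v, alternating steps +6, +9, +6, +9, …: 2, 8, 17, 23, 32, 38 → 47.
W: differences are 3, 4, 5, … (increasing by 1 each time), so 5, 8, 12, 17, 23, 30 → 38.
Putting it together: {u=1331,v=47,w=38}.

{u=1331,v=47,w=38}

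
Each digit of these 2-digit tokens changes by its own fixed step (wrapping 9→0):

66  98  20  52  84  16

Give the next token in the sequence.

First digit: 6, 9, 2, 5, 8, 1 → 4 (+3 each step, mod 10).
Second digit: 6, 8, 0, 2, 4, 6 → 8 (+2 each step, mod 10).
So the next token is 48.

48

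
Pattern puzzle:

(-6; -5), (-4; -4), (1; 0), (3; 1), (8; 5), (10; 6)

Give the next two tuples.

(15; 10), (17; 11)

First part: -6, -4, 1, 3, 8, 10 → 15 → 17 (alternating steps +2, +5, +2, +5, …).
Second part goes -5, -4, 0, 1, 5, 6 → 10 → 11 (alternating steps +1, +4, +1, +4, …).
Putting the parts together: (15; 10) and then (17; 11).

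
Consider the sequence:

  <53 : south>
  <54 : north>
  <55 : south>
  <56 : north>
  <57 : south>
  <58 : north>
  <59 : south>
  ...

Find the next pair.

First value goes 53, 54, 55, 56, 57, 58, 59 → 60 (+1 each step).
Direction: south, north, south, north, south, north, south → north (alternates south ↔ north).
So the next pair is <60 : north>.

<60 : north>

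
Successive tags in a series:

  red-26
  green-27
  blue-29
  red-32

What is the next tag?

green-36

Colour — repeats red → green → blue: red, green, blue, red → green.
For the second component, differences are 1, 2, 3, … (increasing by 1 each time): 26, 27, 29, 32 → 36.
So the next tag is green-36.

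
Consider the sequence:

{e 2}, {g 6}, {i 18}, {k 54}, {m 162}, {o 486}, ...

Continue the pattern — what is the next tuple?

Letter: e, g, i, k, m, o → q (letters move forward 2 places in the alphabet).
For the second component, ×3 each step: 2, 6, 18, 54, 162, 486 → 1458.
So the next tuple is {q 1458}.

{q 1458}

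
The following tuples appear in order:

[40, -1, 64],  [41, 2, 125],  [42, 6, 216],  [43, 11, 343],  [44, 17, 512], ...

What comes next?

[45, 24, 729]

First part goes 40, 41, 42, 43, 44 → 45 (+1 each step).
Second part goes -1, 2, 6, 11, 17 → 24 (differences are 3, 4, 5, … (increasing by 1 each time)).
Third part: perfect cubes: 4³, 5³, 6³, …, so 64, 125, 216, 343, 512 → 729.
Combining the parts gives [45, 24, 729].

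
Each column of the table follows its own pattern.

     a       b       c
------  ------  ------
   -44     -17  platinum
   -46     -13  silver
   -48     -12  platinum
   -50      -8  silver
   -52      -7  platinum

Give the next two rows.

Column a goes -44, -46, -48, -50, -52 → -54 → -56 (−2 each step).
Column b — alternating steps +4, +1, +4, +1, …: -17, -13, -12, -8, -7 → -3 → -2.
Column c: platinum, silver, platinum, silver, platinum → silver → platinum (alternates platinum ↔ silver).
So the next two rows are -54  -3  silver and -56  -2  platinum.

-54  -3  silver; -56  -2  platinum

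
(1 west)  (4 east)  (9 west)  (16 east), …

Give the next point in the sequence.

(25 west)

First component goes 1, 4, 9, 16 → 25 (perfect squares: 1², 2², 3², …).
For the direction, alternates west ↔ east: west, east, west, east → west.
Combining the parts gives (25 west).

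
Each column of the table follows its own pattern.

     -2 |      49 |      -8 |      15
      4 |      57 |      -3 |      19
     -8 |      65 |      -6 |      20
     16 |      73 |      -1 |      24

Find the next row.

-32  81  -4  25

First component: -2, 4, -8, 16 → -32 (×(-2) each step).
For the second component, +8 each step: 49, 57, 65, 73 → 81.
Third component: alternating steps +5, −3, +5, −3, …, so -8, -3, -6, -1 → -4.
For the fourth component, alternating steps +4, +1, +4, +1, …: 15, 19, 20, 24 → 25.
Combining the parts gives -32  81  -4  25.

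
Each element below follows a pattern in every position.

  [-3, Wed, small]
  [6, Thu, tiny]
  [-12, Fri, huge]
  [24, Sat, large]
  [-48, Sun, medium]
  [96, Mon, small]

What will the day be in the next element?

First value — ×(-2) each step: -3, 6, -12, 24, -48, 96 → -192.
Day: Wed, Thu, Fri, Sat, Sun, Mon → Tue (runs through the weekdays Mon→Sun).
For the size, repeats small → tiny → huge → large → medium: small, tiny, huge, large, medium, small → tiny.

Tue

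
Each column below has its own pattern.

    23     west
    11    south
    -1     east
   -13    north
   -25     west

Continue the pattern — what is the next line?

-37  south

First component: 23, 11, -1, -13, -25 → -37 (−12 each step).
Direction — repeats west → south → east → north: west, south, east, north, west → south.
Putting it together: -37  south.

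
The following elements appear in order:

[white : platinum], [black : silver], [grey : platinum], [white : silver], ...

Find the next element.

Shade: repeats white → black → grey; white, black, grey, white → black.
Metal — alternates platinum ↔ silver: platinum, silver, platinum, silver → platinum.
Combining the parts gives [black : platinum].

[black : platinum]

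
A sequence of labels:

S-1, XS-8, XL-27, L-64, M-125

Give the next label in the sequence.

Size — runs backward through clothing sizes XS→XL: S, XS, XL, L, M → S.
Second component: perfect cubes: 1³, 2³, 3³, …; 1, 8, 27, 64, 125 → 216.
So the next label is S-216.

S-216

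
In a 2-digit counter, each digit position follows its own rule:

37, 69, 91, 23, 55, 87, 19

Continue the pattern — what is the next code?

For the first digit, +3 each step, mod 10: 3, 6, 9, 2, 5, 8, 1 → 4.
Second digit: 7, 9, 1, 3, 5, 7, 9 → 1 (+2 each step, mod 10).
So the next code is 41.

41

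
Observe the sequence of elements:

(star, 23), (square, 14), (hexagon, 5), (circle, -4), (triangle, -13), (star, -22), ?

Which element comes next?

Shape: repeats star → square → hexagon → circle → triangle, so star, square, hexagon, circle, triangle, star → square.
Second part goes 23, 14, 5, -4, -13, -22 → -31 (−9 each step).
Putting it together: (square, -31).

(square, -31)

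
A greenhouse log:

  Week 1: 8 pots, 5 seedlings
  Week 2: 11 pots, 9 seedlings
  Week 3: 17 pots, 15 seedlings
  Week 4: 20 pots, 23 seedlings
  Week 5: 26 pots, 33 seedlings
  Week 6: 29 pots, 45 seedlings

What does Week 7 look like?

Pots: alternating steps +3, +6, +3, +6, …, so 8, 11, 17, 20, 26, 29 → 35.
For the seedlings, differences are 4, 6, 8, … (increasing by 2 each time): 5, 9, 15, 23, 33, 45 → 59.
So the next row is 35 pots, 59 seedlings.

35 pots, 59 seedlings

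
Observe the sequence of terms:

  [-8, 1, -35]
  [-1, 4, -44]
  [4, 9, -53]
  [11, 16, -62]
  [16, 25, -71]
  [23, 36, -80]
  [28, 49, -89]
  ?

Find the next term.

First part: alternating steps +7, +5, +7, +5, …; -8, -1, 4, 11, 16, 23, 28 → 35.
Second part — perfect squares: 1², 2², 3², …: 1, 4, 9, 16, 25, 36, 49 → 64.
Third part goes -35, -44, -53, -62, -71, -80, -89 → -98 (−9 each step).
Combining the parts gives [35, 64, -98].

[35, 64, -98]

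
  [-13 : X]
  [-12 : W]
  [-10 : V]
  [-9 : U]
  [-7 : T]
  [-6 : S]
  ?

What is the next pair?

First value: alternating steps +1, +2, +1, +2, …; -13, -12, -10, -9, -7, -6 → -4.
Letter: letters move back 1 place in the alphabet; X, W, V, U, T, S → R.
So the next pair is [-4 : R].

[-4 : R]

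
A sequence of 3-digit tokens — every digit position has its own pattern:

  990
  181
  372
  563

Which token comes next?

754

First digit: 9, 1, 3, 5 → 7 (+2 each step, mod 10).
Second digit: −1 each step, mod 10, so 9, 8, 7, 6 → 5.
Third digit: 0, 1, 2, 3 → 4 (+1 each step, mod 10).
Combining the parts gives 754.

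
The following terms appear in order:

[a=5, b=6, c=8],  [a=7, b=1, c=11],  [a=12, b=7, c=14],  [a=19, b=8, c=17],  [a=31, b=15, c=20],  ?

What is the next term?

[a=50, b=23, c=23]

A: 5, 7, 12, 19, 31 → 50 (each term is the sum of the two before it).
B: each term is the sum of the two before it; 6, 1, 7, 8, 15 → 23.
C: 8, 11, 14, 17, 20 → 23 (+3 each step).
So the next term is [a=50, b=23, c=23].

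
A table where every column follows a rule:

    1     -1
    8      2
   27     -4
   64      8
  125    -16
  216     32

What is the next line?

First component: 1, 8, 27, 64, 125, 216 → 343 (perfect cubes: 1³, 2³, 3³, …).
For the second component, ×(-2) each step: -1, 2, -4, 8, -16, 32 → -64.
So the next line is 343  -64.

343  -64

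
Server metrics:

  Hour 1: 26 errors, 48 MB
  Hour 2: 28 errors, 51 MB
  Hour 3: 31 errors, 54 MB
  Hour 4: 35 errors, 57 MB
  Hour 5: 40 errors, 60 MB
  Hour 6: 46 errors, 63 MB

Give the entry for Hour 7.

Errors: differences are 2, 3, 4, … (increasing by 1 each time), so 26, 28, 31, 35, 40, 46 → 53.
For the MB, +3 each step: 48, 51, 54, 57, 60, 63 → 66.
So the next row is 53 errors, 66 MB.

53 errors, 66 MB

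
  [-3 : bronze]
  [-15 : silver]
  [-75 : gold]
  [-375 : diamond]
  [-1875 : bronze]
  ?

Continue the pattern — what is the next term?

[-9375 : silver]

For the first slot, ×5 each step: -3, -15, -75, -375, -1875 → -9375.
Rank — repeats bronze → silver → gold → diamond: bronze, silver, gold, diamond, bronze → silver.
Putting it together: [-9375 : silver].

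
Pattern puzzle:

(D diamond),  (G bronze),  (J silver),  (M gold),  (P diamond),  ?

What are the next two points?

Letter goes D, G, J, M, P → S → V (letters move forward 3 places in the alphabet).
Rank: repeats diamond → bronze → silver → gold, so diamond, bronze, silver, gold, diamond → bronze → silver.
So the next two points are (S bronze) and (V silver).

(S bronze), (V silver)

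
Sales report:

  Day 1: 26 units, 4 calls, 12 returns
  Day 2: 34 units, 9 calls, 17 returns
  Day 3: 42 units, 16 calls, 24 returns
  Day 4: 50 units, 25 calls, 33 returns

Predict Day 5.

58 units, 36 calls, 44 returns

Units: +8 each step; 26, 34, 42, 50 → 58.
Calls: perfect squares: 2², 3², 4², …; 4, 9, 16, 25 → 36.
For the returns, always 8 more than the calls: 12, 17, 24, 33 → 44.
Putting it together: 58 units, 36 calls, 44 returns.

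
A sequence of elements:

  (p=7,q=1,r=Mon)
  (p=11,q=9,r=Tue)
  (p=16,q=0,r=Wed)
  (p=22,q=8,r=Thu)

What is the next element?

P: differences are 4, 5, 6, … (increasing by 1 each time), so 7, 11, 16, 22 → 29.
Q goes 1, 9, 0, 8 → -1 (alternating steps +8, −9, +8, −9, …).
R goes Mon, Tue, Wed, Thu → Fri (runs through the weekdays Mon→Sun).
Combining the parts gives (p=29,q=-1,r=Fri).

(p=29,q=-1,r=Fri)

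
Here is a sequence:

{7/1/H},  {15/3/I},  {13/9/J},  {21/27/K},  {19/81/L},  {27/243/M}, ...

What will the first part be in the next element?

First part: 7, 15, 13, 21, 19, 27 → 25 (alternating steps +8, −2, +8, −2, …).
Second part — ×3 each step: 1, 3, 9, 27, 81, 243 → 729.
Letter — letters move forward 1 place in the alphabet: H, I, J, K, L, M → N.

25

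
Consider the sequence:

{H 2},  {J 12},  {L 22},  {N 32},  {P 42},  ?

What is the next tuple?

{R 52}

Letter: letters move forward 2 places in the alphabet; H, J, L, N, P → R.
Second component: +10 each step; 2, 12, 22, 32, 42 → 52.
Putting it together: {R 52}.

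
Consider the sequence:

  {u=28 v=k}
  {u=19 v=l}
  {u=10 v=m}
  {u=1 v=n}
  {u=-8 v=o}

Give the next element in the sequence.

{u=-17 v=p}

U — −9 each step: 28, 19, 10, 1, -8 → -17.
V: k, l, m, n, o → p (letters move forward 1 place in the alphabet).
So the next element is {u=-17 v=p}.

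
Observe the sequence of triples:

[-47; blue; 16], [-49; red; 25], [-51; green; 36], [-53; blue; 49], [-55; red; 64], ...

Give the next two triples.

For the first slot, −2 each step: -47, -49, -51, -53, -55 → -57 → -59.
Colour: repeats blue → red → green; blue, red, green, blue, red → green → blue.
Third slot: perfect squares: 4², 5², 6², …; 16, 25, 36, 49, 64 → 81 → 100.
So the next two triples are [-57; green; 81] and [-59; blue; 100].

[-57; green; 81], [-59; blue; 100]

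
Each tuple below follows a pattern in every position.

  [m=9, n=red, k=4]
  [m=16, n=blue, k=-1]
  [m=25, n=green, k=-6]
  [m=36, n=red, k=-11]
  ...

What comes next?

[m=49, n=blue, k=-16]

M: 9, 16, 25, 36 → 49 (perfect squares: 3², 4², 5², …).
N: red, blue, green, red → blue (repeats red → blue → green).
For the k, −5 each step: 4, -1, -6, -11 → -16.
Combining the parts gives [m=49, n=blue, k=-16].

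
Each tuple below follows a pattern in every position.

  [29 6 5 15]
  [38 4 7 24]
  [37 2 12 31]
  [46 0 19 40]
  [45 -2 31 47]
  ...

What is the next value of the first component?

First component goes 29, 38, 37, 46, 45 → 54 (alternating steps +9, −1, +9, −1, …).

54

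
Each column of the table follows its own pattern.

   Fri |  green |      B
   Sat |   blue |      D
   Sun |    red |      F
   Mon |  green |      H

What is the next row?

Day: runs through the weekdays Mon→Sun; Fri, Sat, Sun, Mon → Tue.
Colour: repeats green → blue → red, so green, blue, red, green → blue.
Letter goes B, D, F, H → J (letters move forward 2 places in the alphabet).
Combining the parts gives Tue  blue  J.

Tue  blue  J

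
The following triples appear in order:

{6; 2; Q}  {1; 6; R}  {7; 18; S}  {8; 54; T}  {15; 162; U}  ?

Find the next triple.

First value — each term is the sum of the two before it: 6, 1, 7, 8, 15 → 23.
Second value: ×3 each step; 2, 6, 18, 54, 162 → 486.
Letter: Q, R, S, T, U → V (letters move forward 1 place in the alphabet).
Combining the parts gives {23; 486; V}.

{23; 486; V}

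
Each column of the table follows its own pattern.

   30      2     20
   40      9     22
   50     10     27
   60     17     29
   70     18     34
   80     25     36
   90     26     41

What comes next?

100  33  43

First component: +10 each step, so 30, 40, 50, 60, 70, 80, 90 → 100.
Second component goes 2, 9, 10, 17, 18, 25, 26 → 33 (alternating steps +7, +1, +7, +1, …).
Third component: 20, 22, 27, 29, 34, 36, 41 → 43 (alternating steps +2, +5, +2, +5, …).
Combining the parts gives 100  33  43.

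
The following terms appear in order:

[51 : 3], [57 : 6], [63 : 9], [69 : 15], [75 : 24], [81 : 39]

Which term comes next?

[87 : 63]

First value — +6 each step: 51, 57, 63, 69, 75, 81 → 87.
Second value: each term is the sum of the two before it, so 3, 6, 9, 15, 24, 39 → 63.
So the next term is [87 : 63].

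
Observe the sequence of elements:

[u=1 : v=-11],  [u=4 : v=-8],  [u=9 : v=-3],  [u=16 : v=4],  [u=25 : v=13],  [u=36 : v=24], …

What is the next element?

For the u, perfect squares: 1², 2², 3², …: 1, 4, 9, 16, 25, 36 → 49.
For the v, always 12 less than the u: -11, -8, -3, 4, 13, 24 → 37.
Putting it together: [u=49 : v=37].

[u=49 : v=37]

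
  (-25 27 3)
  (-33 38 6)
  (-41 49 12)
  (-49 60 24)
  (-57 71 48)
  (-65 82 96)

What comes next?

First entry: −8 each step; -25, -33, -41, -49, -57, -65 → -73.
For the second entry, +11 each step: 27, 38, 49, 60, 71, 82 → 93.
Third entry: ×2 each step, so 3, 6, 12, 24, 48, 96 → 192.
So the next element is (-73 93 192).

(-73 93 192)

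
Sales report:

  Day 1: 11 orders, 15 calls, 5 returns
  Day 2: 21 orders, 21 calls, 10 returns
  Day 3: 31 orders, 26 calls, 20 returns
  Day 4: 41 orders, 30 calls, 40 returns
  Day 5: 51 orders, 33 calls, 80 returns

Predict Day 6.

61 orders, 35 calls, 160 returns

Orders: +10 each step, so 11, 21, 31, 41, 51 → 61.
Calls goes 15, 21, 26, 30, 33 → 35 (differences are 6, 5, 4, … (decreasing by 1 each time)).
Returns: 5, 10, 20, 40, 80 → 160 (×2 each step).
So the next line is 61 orders, 35 calls, 160 returns.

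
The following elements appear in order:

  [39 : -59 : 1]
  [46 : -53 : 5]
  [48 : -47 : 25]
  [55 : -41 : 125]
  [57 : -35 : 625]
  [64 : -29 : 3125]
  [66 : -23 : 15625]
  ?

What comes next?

[73 : -17 : 78125]

First part: alternating steps +7, +2, +7, +2, …, so 39, 46, 48, 55, 57, 64, 66 → 73.
For the second part, +6 each step: -59, -53, -47, -41, -35, -29, -23 → -17.
Third part goes 1, 5, 25, 125, 625, 3125, 15625 → 78125 (×5 each step).
Putting it together: [73 : -17 : 78125].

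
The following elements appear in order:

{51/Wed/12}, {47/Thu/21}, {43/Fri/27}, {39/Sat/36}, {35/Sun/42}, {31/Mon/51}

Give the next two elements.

First value: −4 each step; 51, 47, 43, 39, 35, 31 → 27 → 23.
Day — runs through the weekdays Mon→Sun: Wed, Thu, Fri, Sat, Sun, Mon → Tue → Wed.
Third value: 12, 21, 27, 36, 42, 51 → 57 → 66 (alternating steps +9, +6, +9, +6, …).
Putting the parts together: {27/Tue/57} and then {23/Wed/66}.

{27/Tue/57}, {23/Wed/66}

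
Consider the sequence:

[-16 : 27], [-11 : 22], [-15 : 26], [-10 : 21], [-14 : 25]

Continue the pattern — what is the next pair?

First component: -16, -11, -15, -10, -14 → -9 (alternating steps +5, −4, +5, −4, …).
Second component: 27, 22, 26, 21, 25 → 20 (together with the first component always sums to 11).
Putting it together: [-9 : 20].

[-9 : 20]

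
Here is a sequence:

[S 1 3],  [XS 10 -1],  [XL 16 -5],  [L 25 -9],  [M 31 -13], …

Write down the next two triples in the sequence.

Size: runs backward through clothing sizes XS→XL; S, XS, XL, L, M → S → XS.
Second slot: alternating steps +9, +6, +9, +6, …, so 1, 10, 16, 25, 31 → 40 → 46.
Third slot: 3, -1, -5, -9, -13 → -17 → -21 (−4 each step).
Putting the parts together: [S 40 -17] and then [XS 46 -21].

[S 40 -17], [XS 46 -21]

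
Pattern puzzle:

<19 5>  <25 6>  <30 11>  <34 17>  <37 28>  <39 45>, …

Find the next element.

For the first coordinate, differences are 6, 5, 4, … (decreasing by 1 each time): 19, 25, 30, 34, 37, 39 → 40.
Second coordinate goes 5, 6, 11, 17, 28, 45 → 73 (each term is the sum of the two before it).
Putting it together: <40 73>.

<40 73>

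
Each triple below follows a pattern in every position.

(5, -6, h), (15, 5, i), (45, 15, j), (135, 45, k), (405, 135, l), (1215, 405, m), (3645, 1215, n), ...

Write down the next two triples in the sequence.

First component: ×3 each step, so 5, 15, 45, 135, 405, 1215, 3645 → 10935 → 32805.
Second component: always the previous value of the first component; -6, 5, 15, 45, 135, 405, 1215 → 3645 → 10935.
Letter: letters move forward 1 place in the alphabet; h, i, j, k, l, m, n → o → p.
So the next two triples are (10935, 3645, o) and (32805, 10935, p).

(10935, 3645, o), (32805, 10935, p)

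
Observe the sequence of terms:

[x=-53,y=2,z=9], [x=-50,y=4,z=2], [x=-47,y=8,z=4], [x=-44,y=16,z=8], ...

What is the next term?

[x=-41,y=32,z=16]

X: -53, -50, -47, -44 → -41 (+3 each step).
Y — ×2 each step: 2, 4, 8, 16 → 32.
Z: always the previous value of the y; 9, 2, 4, 8 → 16.
So the next term is [x=-41,y=32,z=16].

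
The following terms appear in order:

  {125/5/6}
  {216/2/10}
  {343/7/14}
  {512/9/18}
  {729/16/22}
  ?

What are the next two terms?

First component goes 125, 216, 343, 512, 729 → 1000 → 1331 (perfect cubes: 5³, 6³, 7³, …).
Second component goes 5, 2, 7, 9, 16 → 25 → 41 (each term is the sum of the two before it).
Third component: 6, 10, 14, 18, 22 → 26 → 30 (+4 each step).
Putting the parts together: {1000/25/26} and then {1331/41/30}.

{1000/25/26}, {1331/41/30}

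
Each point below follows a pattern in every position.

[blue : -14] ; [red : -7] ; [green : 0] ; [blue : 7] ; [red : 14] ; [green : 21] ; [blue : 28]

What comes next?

[red : 35]

For the colour, repeats blue → red → green: blue, red, green, blue, red, green, blue → red.
Second component goes -14, -7, 0, 7, 14, 21, 28 → 35 (+7 each step).
Putting it together: [red : 35].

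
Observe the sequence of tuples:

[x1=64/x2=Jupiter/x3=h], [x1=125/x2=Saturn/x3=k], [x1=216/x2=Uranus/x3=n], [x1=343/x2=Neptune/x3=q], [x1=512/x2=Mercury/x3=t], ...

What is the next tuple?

[x1=729/x2=Venus/x3=w]

X1 — perfect cubes: 4³, 5³, 6³, …: 64, 125, 216, 343, 512 → 729.
For the x2, runs through the planets Mercury→Neptune: Jupiter, Saturn, Uranus, Neptune, Mercury → Venus.
X3: letters move forward 3 places in the alphabet; h, k, n, q, t → w.
So the next tuple is [x1=729/x2=Venus/x3=w].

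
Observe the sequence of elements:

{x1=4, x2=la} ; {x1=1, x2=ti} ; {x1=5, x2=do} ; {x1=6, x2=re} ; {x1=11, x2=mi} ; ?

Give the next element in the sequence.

{x1=17, x2=fa}

X1: each term is the sum of the two before it, so 4, 1, 5, 6, 11 → 17.
X2: la, ti, do, re, mi → fa (runs through the solfège scale do→ti).
Putting it together: {x1=17, x2=fa}.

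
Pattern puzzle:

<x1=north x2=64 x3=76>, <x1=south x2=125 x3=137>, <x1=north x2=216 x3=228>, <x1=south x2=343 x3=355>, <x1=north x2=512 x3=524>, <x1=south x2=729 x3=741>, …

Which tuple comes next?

<x1=north x2=1000 x3=1012>

X1: alternates north ↔ south, so north, south, north, south, north, south → north.
For the x2, perfect cubes: 4³, 5³, 6³, …: 64, 125, 216, 343, 512, 729 → 1000.
X3 — always 12 more than the x2: 76, 137, 228, 355, 524, 741 → 1012.
Putting it together: <x1=north x2=1000 x3=1012>.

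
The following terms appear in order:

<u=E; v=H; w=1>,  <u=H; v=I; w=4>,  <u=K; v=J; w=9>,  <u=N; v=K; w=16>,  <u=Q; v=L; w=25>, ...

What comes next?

U: letters move forward 3 places in the alphabet, so E, H, K, N, Q → T.
V: letters move forward 1 place in the alphabet, so H, I, J, K, L → M.
W — perfect squares: 1², 2², 3², …: 1, 4, 9, 16, 25 → 36.
Putting it together: <u=T; v=M; w=36>.

<u=T; v=M; w=36>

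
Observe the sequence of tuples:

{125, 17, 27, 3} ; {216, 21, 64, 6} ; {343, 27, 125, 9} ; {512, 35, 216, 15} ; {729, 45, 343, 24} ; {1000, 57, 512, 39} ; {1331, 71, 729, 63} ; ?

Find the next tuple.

First component — perfect cubes: 5³, 6³, 7³, …: 125, 216, 343, 512, 729, 1000, 1331 → 1728.
Second component: 17, 21, 27, 35, 45, 57, 71 → 87 (differences are 4, 6, 8, … (increasing by 2 each time)).
Third component goes 27, 64, 125, 216, 343, 512, 729 → 1000 (perfect cubes: 3³, 4³, 5³, …).
Fourth component: 3, 6, 9, 15, 24, 39, 63 → 102 (each term is the sum of the two before it).
Combining the parts gives {1728, 87, 1000, 102}.

{1728, 87, 1000, 102}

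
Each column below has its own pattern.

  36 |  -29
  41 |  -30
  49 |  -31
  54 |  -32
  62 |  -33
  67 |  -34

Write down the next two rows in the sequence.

75  -35; 80  -36

First component goes 36, 41, 49, 54, 62, 67 → 75 → 80 (alternating steps +5, +8, +5, +8, …).
Second component: −1 each step, so -29, -30, -31, -32, -33, -34 → -35 → -36.
So the next two rows are 75  -35 and 80  -36.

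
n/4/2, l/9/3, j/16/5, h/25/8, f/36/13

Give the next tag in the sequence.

d/49/21

Letter goes n, l, j, h, f → d (letters move back 2 places in the alphabet).
Second component: perfect squares: 2², 3², 4², …, so 4, 9, 16, 25, 36 → 49.
Third component: 2, 3, 5, 8, 13 → 21 (each term is the sum of the two before it).
So the next tag is d/49/21.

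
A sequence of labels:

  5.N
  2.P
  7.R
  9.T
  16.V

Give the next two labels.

25.X, 41.Z

First component: 5, 2, 7, 9, 16 → 25 → 41 (each term is the sum of the two before it).
Letter — letters move forward 2 places in the alphabet: N, P, R, T, V → X → Z.
So the next two labels are 25.X and 41.Z.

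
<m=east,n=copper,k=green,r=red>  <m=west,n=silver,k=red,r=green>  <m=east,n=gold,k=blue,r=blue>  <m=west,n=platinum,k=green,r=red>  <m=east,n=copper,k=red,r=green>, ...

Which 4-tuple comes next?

M: east, west, east, west, east → west (alternates east ↔ west).
N: copper, silver, gold, platinum, copper → silver (repeats copper → silver → gold → platinum).
K: repeats green → red → blue, so green, red, blue, green, red → blue.
R: red, green, blue, red, green → blue (repeats red → green → blue).
So the next 4-tuple is <m=west,n=silver,k=blue,r=blue>.

<m=west,n=silver,k=blue,r=blue>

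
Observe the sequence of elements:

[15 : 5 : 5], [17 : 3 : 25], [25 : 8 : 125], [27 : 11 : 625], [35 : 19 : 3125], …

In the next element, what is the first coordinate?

37

First coordinate — alternating steps +2, +8, +2, +8, …: 15, 17, 25, 27, 35 → 37.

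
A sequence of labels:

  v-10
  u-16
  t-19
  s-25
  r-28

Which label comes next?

q-34

Letter: letters move back 1 place in the alphabet, so v, u, t, s, r → q.
Second component: alternating steps +6, +3, +6, +3, …, so 10, 16, 19, 25, 28 → 34.
Putting it together: q-34.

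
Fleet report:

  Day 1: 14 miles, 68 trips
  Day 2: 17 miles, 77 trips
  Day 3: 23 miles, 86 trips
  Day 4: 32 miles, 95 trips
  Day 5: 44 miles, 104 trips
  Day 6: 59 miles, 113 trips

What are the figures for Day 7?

Miles: differences are 3, 6, 9, … (increasing by 3 each time), so 14, 17, 23, 32, 44, 59 → 77.
Trips: 68, 77, 86, 95, 104, 113 → 122 (+9 each step).
Putting it together: 77 miles, 122 trips.

77 miles, 122 trips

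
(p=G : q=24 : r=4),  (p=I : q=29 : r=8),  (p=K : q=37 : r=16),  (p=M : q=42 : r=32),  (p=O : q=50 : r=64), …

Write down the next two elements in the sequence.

(p=Q : q=55 : r=128), (p=S : q=63 : r=256)

P: G, I, K, M, O → Q → S (letters move forward 2 places in the alphabet).
Q: 24, 29, 37, 42, 50 → 55 → 63 (alternating steps +5, +8, +5, +8, …).
R: ×2 each step, so 4, 8, 16, 32, 64 → 128 → 256.
So the next two elements are (p=Q : q=55 : r=128) and (p=S : q=63 : r=256).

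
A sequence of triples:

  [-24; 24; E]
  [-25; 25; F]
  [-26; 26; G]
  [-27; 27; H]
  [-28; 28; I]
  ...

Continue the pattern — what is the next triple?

First coordinate: −1 each step, so -24, -25, -26, -27, -28 → -29.
Second coordinate: always the negative of the first coordinate, so 24, 25, 26, 27, 28 → 29.
Letter: letters move forward 1 place in the alphabet; E, F, G, H, I → J.
So the next triple is [-29; 29; J].

[-29; 29; J]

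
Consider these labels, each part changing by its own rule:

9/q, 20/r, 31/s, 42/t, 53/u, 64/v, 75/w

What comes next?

For the first component, +11 each step: 9, 20, 31, 42, 53, 64, 75 → 86.
For the letter, letters move forward 1 place in the alphabet: q, r, s, t, u, v, w → x.
Combining the parts gives 86/x.

86/x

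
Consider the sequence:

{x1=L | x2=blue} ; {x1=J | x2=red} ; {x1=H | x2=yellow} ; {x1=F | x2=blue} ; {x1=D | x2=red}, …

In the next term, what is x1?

B

X1: letters move back 2 places in the alphabet; L, J, H, F, D → B.
X2: repeats blue → red → yellow, so blue, red, yellow, blue, red → yellow.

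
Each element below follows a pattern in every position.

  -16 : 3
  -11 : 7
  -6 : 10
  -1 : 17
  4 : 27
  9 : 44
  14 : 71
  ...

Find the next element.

First coordinate: +5 each step, so -16, -11, -6, -1, 4, 9, 14 → 19.
For the second coordinate, each term is the sum of the two before it: 3, 7, 10, 17, 27, 44, 71 → 115.
Combining the parts gives 19 : 115.

19 : 115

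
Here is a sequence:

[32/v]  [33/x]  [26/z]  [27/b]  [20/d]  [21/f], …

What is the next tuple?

For the first slot, alternating steps +1, −7, +1, −7, …: 32, 33, 26, 27, 20, 21 → 14.
For the letter, letters move forward 2 places in the alphabet, wrapping Z→A: v, x, z, b, d, f → h.
Combining the parts gives [14/h].

[14/h]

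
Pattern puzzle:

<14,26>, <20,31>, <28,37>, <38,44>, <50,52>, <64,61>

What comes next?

First coordinate: 14, 20, 28, 38, 50, 64 → 80 (differences are 6, 8, 10, … (increasing by 2 each time)).
For the second coordinate, differences are 5, 6, 7, … (increasing by 1 each time): 26, 31, 37, 44, 52, 61 → 71.
Combining the parts gives <80,71>.

<80,71>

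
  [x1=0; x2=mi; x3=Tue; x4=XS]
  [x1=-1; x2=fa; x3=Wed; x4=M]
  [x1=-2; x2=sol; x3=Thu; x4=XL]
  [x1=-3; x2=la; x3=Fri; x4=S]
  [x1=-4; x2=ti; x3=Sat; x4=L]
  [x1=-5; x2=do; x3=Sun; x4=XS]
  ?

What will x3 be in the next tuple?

X1 goes 0, -1, -2, -3, -4, -5 → -6 (−1 each step).
X2 — runs through the solfège scale do→ti: mi, fa, sol, la, ti, do → re.
X3 — runs through the weekdays Mon→Sun: Tue, Wed, Thu, Fri, Sat, Sun → Mon.
X4: XS, M, XL, S, L, XS → M (repeats XS → M → XL → S → L).

Mon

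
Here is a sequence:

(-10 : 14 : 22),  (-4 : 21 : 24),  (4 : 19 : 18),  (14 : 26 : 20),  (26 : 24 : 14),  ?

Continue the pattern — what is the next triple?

For the first slot, differences are 6, 8, 10, … (increasing by 2 each time): -10, -4, 4, 14, 26 → 40.
Second slot goes 14, 21, 19, 26, 24 → 31 (alternating steps +7, −2, +7, −2, …).
For the third slot, alternating steps +2, −6, +2, −6, …: 22, 24, 18, 20, 14 → 16.
Putting it together: (40 : 31 : 16).

(40 : 31 : 16)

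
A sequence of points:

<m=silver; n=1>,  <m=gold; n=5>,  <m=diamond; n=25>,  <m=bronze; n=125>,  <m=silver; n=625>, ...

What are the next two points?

M: repeats silver → gold → diamond → bronze, so silver, gold, diamond, bronze, silver → gold → diamond.
N — ×5 each step: 1, 5, 25, 125, 625 → 3125 → 15625.
Putting the parts together: <m=gold; n=3125> and then <m=diamond; n=15625>.

<m=gold; n=3125>, <m=diamond; n=15625>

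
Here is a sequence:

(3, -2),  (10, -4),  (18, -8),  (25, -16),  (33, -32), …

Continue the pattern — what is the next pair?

(40, -64)

First coordinate: alternating steps +7, +8, +7, +8, …; 3, 10, 18, 25, 33 → 40.
For the second coordinate, ×2 each step: -2, -4, -8, -16, -32 → -64.
Putting it together: (40, -64).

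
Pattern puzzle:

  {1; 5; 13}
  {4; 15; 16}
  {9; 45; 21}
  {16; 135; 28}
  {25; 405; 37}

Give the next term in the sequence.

First slot: perfect squares: 1², 2², 3², …; 1, 4, 9, 16, 25 → 36.
Second slot: ×3 each step, so 5, 15, 45, 135, 405 → 1215.
Third slot: always 12 more than the first slot; 13, 16, 21, 28, 37 → 48.
So the next term is {36; 1215; 48}.

{36; 1215; 48}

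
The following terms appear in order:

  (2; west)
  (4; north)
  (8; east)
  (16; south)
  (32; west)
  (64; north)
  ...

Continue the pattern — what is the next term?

First value: ×2 each step, so 2, 4, 8, 16, 32, 64 → 128.
Direction: repeats west → north → east → south, so west, north, east, south, west, north → east.
So the next term is (128; east).

(128; east)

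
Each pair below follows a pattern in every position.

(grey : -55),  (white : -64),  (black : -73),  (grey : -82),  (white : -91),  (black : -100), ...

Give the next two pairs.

Shade — repeats grey → white → black: grey, white, black, grey, white, black → grey → white.
Second part: -55, -64, -73, -82, -91, -100 → -109 → -118 (−9 each step).
Putting the parts together: (grey : -109) and then (white : -118).

(grey : -109), (white : -118)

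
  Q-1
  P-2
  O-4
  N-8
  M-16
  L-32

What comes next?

Letter: letters move back 1 place in the alphabet; Q, P, O, N, M, L → K.
Second component: 1, 2, 4, 8, 16, 32 → 64 (×2 each step).
Combining the parts gives K-64.

K-64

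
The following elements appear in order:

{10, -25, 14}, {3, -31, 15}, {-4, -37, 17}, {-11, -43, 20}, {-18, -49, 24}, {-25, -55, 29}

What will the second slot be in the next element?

First slot: −7 each step; 10, 3, -4, -11, -18, -25 → -32.
Second slot goes -25, -31, -37, -43, -49, -55 → -61 (−6 each step).
Third slot: 14, 15, 17, 20, 24, 29 → 35 (differences are 1, 2, 3, … (increasing by 1 each time)).

-61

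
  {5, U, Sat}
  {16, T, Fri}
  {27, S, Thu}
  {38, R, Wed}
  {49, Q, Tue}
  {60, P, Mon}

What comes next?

{71, O, Sun}

First entry: +11 each step; 5, 16, 27, 38, 49, 60 → 71.
Letter goes U, T, S, R, Q, P → O (letters move back 1 place in the alphabet).
Day: runs backward through the weekdays Mon→Sun, so Sat, Fri, Thu, Wed, Tue, Mon → Sun.
So the next element is {71, O, Sun}.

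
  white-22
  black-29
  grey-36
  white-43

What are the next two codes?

black-50 then grey-57

For the shade, repeats white → black → grey: white, black, grey, white → black → grey.
Second component goes 22, 29, 36, 43 → 50 → 57 (+7 each step).
So the next two codes are black-50 and grey-57.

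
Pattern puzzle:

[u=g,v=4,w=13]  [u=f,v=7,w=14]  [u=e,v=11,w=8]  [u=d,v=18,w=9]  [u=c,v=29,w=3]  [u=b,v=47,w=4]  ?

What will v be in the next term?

V goes 4, 7, 11, 18, 29, 47 → 76 (each term is the sum of the two before it).

76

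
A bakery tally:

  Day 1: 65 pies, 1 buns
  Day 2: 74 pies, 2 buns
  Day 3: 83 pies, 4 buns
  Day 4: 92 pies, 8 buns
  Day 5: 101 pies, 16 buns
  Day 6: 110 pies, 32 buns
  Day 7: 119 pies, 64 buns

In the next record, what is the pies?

128

Pies — +9 each step: 65, 74, 83, 92, 101, 110, 119 → 128.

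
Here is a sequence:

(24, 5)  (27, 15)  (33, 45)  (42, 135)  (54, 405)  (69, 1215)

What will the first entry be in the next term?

First entry — differences are 3, 6, 9, … (increasing by 3 each time): 24, 27, 33, 42, 54, 69 → 87.

87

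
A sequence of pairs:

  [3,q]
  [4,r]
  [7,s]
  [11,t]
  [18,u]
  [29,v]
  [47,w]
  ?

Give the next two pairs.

First coordinate — each term is the sum of the two before it: 3, 4, 7, 11, 18, 29, 47 → 76 → 123.
Letter: letters move forward 1 place in the alphabet, so q, r, s, t, u, v, w → x → y.
So the next two pairs are [76,x] and [123,y].

[76,x], [123,y]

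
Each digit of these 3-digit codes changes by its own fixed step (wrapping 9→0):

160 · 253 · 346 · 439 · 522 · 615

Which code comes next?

708

First digit: 1, 2, 3, 4, 5, 6 → 7 (+1 each step, mod 10).
Second digit: −1 each step, mod 10; 6, 5, 4, 3, 2, 1 → 0.
Third digit — +3 each step, mod 10: 0, 3, 6, 9, 2, 5 → 8.
Putting it together: 708.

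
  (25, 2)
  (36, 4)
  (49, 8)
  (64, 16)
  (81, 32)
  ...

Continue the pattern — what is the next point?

First value: perfect squares: 5², 6², 7², …; 25, 36, 49, 64, 81 → 100.
Second value goes 2, 4, 8, 16, 32 → 64 (×2 each step).
Combining the parts gives (100, 64).

(100, 64)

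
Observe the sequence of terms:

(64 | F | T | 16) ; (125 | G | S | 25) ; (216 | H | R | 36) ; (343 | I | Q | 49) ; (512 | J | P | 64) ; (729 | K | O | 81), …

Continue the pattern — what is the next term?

(1000 | L | N | 100)

First part — perfect cubes: 4³, 5³, 6³, …: 64, 125, 216, 343, 512, 729 → 1000.
First letter — letters move forward 1 place in the alphabet: F, G, H, I, J, K → L.
Second letter — letters move back 1 place in the alphabet: T, S, R, Q, P, O → N.
Fourth part: perfect squares: 4², 5², 6², …; 16, 25, 36, 49, 64, 81 → 100.
Combining the parts gives (1000 | L | N | 100).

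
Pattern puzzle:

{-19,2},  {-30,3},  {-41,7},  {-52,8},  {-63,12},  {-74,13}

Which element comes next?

{-85,17}

First part: −11 each step; -19, -30, -41, -52, -63, -74 → -85.
Second part: alternating steps +1, +4, +1, +4, …, so 2, 3, 7, 8, 12, 13 → 17.
So the next element is {-85,17}.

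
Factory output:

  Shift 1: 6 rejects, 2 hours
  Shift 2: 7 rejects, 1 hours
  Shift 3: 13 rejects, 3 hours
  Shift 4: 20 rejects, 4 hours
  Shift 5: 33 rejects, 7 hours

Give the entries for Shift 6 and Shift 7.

53 rejects, 11 hours; 86 rejects, 18 hours

For the rejects, each term is the sum of the two before it: 6, 7, 13, 20, 33 → 53 → 86.
Hours: each term is the sum of the two before it, so 2, 1, 3, 4, 7 → 11 → 18.
Putting the parts together: 53 rejects, 11 hours and then 86 rejects, 18 hours.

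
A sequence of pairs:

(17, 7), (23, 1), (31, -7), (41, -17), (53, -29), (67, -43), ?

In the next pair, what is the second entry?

First entry goes 17, 23, 31, 41, 53, 67 → 83 (differences are 6, 8, 10, … (increasing by 2 each time)).
Second entry: together with the first entry always sums to 24; 7, 1, -7, -17, -29, -43 → -59.

-59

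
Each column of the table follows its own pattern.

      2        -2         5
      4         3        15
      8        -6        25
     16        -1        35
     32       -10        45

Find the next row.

64  -5  55

First component — ×2 each step: 2, 4, 8, 16, 32 → 64.
Second component goes -2, 3, -6, -1, -10 → -5 (alternating steps +5, −9, +5, −9, …).
For the third component, +10 each step: 5, 15, 25, 35, 45 → 55.
Combining the parts gives 64  -5  55.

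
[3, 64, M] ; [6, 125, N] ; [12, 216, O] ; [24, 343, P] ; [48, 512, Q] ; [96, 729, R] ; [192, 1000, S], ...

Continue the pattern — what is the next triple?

First part — ×2 each step: 3, 6, 12, 24, 48, 96, 192 → 384.
Second part: perfect cubes: 4³, 5³, 6³, …, so 64, 125, 216, 343, 512, 729, 1000 → 1331.
Letter — letters move forward 1 place in the alphabet: M, N, O, P, Q, R, S → T.
Putting it together: [384, 1331, T].

[384, 1331, T]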